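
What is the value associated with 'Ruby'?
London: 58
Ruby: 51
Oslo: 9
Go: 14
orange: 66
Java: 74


Looking up key 'Ruby'
Value: 51

51


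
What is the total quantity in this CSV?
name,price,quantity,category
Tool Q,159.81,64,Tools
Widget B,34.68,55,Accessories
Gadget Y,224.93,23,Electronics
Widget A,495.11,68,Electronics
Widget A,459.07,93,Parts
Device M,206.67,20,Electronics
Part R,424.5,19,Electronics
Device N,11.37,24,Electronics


Computing total quantity:
Values: [64, 55, 23, 68, 93, 20, 19, 24]
Sum = 366

366


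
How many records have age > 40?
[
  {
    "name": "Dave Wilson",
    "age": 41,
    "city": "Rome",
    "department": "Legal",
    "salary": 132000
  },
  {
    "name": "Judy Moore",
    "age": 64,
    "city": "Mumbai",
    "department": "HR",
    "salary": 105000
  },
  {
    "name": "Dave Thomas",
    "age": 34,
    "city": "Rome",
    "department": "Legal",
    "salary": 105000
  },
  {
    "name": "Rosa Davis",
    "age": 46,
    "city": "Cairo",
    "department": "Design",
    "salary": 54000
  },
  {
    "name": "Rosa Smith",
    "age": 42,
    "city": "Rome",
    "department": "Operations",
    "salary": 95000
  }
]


Data: 5 records
Condition: age > 40

Checking each record:
  Dave Wilson: 41 MATCH
  Judy Moore: 64 MATCH
  Dave Thomas: 34
  Rosa Davis: 46 MATCH
  Rosa Smith: 42 MATCH

Count: 4

4


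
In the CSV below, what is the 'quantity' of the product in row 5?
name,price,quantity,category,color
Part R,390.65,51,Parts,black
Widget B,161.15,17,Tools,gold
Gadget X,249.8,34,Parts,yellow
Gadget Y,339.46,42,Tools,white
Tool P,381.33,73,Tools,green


Query: Row 5 ('Tool P'), column 'quantity'
Value: 73

73


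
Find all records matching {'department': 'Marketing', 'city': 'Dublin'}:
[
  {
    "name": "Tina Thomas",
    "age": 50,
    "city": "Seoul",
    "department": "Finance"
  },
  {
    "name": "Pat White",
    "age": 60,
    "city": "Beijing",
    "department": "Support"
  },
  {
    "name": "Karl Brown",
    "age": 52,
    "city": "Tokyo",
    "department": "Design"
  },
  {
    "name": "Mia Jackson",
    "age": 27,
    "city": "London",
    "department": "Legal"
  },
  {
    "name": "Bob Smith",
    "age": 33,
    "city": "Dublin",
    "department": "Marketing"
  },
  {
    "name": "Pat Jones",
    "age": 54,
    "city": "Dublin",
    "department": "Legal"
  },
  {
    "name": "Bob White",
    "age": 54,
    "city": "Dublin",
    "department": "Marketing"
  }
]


Search criteria: {'department': 'Marketing', 'city': 'Dublin'}

Checking 7 records:
  Tina Thomas: {department: Finance, city: Seoul}
  Pat White: {department: Support, city: Beijing}
  Karl Brown: {department: Design, city: Tokyo}
  Mia Jackson: {department: Legal, city: London}
  Bob Smith: {department: Marketing, city: Dublin} <-- MATCH
  Pat Jones: {department: Legal, city: Dublin}
  Bob White: {department: Marketing, city: Dublin} <-- MATCH

Matches: ["Bob Smith", "Bob White"]

["Bob Smith", "Bob White"]


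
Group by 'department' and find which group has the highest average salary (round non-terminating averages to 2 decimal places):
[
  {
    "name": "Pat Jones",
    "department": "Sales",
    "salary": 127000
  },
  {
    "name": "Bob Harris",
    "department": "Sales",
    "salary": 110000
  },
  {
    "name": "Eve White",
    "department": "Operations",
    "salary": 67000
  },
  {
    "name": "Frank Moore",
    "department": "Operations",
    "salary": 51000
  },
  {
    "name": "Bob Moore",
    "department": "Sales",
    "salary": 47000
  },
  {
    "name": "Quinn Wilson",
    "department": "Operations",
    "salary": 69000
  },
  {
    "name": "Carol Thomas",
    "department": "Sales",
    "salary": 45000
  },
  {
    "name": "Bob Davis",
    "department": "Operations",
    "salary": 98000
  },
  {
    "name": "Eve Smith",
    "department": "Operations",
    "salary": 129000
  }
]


Group by: department

Groups:
  Operations: 5 people, avg salary = 414000/5 = $82800
  Sales: 4 people, avg salary = 329000/4 = $82250

Highest average salary: Operations ($82800)

Operations ($82800)


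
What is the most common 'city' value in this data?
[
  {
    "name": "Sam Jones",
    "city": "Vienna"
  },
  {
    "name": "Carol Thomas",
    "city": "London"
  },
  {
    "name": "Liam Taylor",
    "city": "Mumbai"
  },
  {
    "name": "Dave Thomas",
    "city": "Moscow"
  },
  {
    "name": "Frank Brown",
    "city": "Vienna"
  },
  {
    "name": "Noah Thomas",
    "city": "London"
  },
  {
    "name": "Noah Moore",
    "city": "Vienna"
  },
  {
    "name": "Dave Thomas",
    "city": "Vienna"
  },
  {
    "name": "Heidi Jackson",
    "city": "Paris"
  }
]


Counting 'city' values across 9 records:

  Vienna: 4 ####
  London: 2 ##
  Mumbai: 1 #
  Moscow: 1 #
  Paris: 1 #

Most common: Vienna (4 times)

Vienna (4 times)


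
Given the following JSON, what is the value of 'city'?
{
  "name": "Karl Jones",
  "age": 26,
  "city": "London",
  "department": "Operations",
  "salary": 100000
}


Looking up field 'city'
Value: London

London


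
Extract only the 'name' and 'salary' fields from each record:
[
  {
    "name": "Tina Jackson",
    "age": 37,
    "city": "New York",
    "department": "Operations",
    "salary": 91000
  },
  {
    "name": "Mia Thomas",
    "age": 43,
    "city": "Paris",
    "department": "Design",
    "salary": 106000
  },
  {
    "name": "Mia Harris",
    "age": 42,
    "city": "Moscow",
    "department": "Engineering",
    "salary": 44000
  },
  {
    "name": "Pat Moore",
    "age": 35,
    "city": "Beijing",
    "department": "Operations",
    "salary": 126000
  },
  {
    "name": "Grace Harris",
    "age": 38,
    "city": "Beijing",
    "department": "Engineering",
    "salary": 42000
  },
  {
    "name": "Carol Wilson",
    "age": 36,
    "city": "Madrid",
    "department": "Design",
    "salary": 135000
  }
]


Original: 6 records with fields: name, age, city, department, salary
Keep: ['name', 'salary']
Drop: ['age', 'city', 'department']
Result: 6 records, 2 fields each

[
  {
    "name": "Tina Jackson",
    "salary": 91000
  },
  {
    "name": "Mia Thomas",
    "salary": 106000
  },
  {
    "name": "Mia Harris",
    "salary": 44000
  },
  {
    "name": "Pat Moore",
    "salary": 126000
  },
  {
    "name": "Grace Harris",
    "salary": 42000
  },
  {
    "name": "Carol Wilson",
    "salary": 135000
  }
]


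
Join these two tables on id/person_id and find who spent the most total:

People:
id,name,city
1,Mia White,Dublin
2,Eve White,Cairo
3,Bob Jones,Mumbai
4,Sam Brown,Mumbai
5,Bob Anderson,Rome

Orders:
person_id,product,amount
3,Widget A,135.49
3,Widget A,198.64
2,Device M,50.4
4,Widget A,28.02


Join on: people.id = orders.person_id

Joined rows:
  Bob Jones (Mumbai) bought Widget A for $135.49
  Bob Jones (Mumbai) bought Widget A for $198.64
  Eve White (Cairo) bought Device M for $50.4
  Sam Brown (Mumbai) bought Widget A for $28.02

Total per person:
  Bob Jones: $334.13
  Eve White: $50.40
  Sam Brown: $28.02

Top spender: Bob Jones ($334.13)

Bob Jones ($334.13)


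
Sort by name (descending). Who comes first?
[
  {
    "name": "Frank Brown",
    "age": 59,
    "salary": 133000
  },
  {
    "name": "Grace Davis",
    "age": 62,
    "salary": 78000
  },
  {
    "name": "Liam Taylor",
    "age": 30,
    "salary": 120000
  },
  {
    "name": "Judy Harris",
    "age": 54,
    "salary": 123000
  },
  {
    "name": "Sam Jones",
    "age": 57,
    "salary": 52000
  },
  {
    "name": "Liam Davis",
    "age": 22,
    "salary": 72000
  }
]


Sort by: name (descending)

Sorted order:
  1. Sam Jones (name = Sam Jones)
  2. Liam Taylor (name = Liam Taylor)
  3. Liam Davis (name = Liam Davis)
  4. Judy Harris (name = Judy Harris)
  5. Grace Davis (name = Grace Davis)
  6. Frank Brown (name = Frank Brown)

First: Sam Jones

Sam Jones


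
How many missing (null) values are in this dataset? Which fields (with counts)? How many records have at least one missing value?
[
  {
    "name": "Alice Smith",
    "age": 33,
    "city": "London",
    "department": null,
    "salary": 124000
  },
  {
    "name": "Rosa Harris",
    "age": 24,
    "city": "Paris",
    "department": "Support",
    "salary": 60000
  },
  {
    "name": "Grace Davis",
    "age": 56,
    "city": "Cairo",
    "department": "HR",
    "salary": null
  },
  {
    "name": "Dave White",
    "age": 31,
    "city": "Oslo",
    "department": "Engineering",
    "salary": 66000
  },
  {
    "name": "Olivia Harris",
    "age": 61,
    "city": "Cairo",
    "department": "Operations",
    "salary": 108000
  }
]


Checking for missing (null) values in 5 records:

  Alice Smith: department
  Rosa Harris: complete
  Grace Davis: salary
  Dave White: complete
  Olivia Harris: complete

Per field:
  name: 0 missing
  age: 0 missing
  city: 0 missing
  department: 1 missing
  salary: 1 missing

Total missing values: 2
Records with any missing: 2

2 missing values (department: 1, salary: 1); 2 incomplete records


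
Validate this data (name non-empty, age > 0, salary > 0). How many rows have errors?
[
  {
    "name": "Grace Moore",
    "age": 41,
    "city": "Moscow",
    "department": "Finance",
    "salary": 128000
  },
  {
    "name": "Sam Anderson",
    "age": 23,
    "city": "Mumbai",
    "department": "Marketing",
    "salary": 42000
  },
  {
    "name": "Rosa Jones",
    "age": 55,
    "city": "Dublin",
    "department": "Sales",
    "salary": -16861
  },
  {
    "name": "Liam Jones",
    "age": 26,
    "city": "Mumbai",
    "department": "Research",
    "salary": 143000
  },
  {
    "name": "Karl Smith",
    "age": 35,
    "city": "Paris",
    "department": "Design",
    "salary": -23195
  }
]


Validating 5 records:
Rules: name non-empty, age > 0, salary > 0

  Row 1 (Grace Moore): OK
  Row 2 (Sam Anderson): OK
  Row 3 (Rosa Jones): negative salary: -16861
  Row 4 (Liam Jones): OK
  Row 5 (Karl Smith): negative salary: -23195

Total errors: 2

2 errors


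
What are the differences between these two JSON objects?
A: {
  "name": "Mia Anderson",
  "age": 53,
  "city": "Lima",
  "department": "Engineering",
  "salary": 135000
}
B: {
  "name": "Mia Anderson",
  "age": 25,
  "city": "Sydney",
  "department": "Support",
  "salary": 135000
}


Comparing each field (in key order):
  name: same
  age: DIFFERENT
  city: DIFFERENT
  department: DIFFERENT
  salary: same
Differences:
  age: 53 -> 25
  city: Lima -> Sydney
  department: Engineering -> Support

3 field(s) changed

3 changes: age, city, department


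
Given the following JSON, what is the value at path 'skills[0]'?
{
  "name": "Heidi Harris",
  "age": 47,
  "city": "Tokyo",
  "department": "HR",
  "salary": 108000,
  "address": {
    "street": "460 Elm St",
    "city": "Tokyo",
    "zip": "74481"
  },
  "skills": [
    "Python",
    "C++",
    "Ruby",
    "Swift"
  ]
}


Query: skills[0]
Path: skills -> first element
Value: Python

Python


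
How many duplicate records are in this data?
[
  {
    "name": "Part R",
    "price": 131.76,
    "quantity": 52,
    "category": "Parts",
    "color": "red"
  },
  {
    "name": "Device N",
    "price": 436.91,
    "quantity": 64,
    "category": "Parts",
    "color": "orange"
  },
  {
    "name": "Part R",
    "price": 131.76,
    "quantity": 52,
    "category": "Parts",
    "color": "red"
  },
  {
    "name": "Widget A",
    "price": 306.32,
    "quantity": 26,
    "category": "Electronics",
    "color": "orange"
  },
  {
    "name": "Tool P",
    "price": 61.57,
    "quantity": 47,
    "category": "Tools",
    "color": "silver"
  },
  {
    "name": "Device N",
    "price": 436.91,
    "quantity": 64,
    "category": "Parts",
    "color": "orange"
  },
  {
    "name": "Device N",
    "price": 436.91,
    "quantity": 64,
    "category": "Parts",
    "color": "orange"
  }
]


Checking 7 records for duplicates:

  Row 1: Part R ($131.76, qty 52)
  Row 2: Device N ($436.91, qty 64)
  Row 3: Part R ($131.76, qty 52) <-- DUPLICATE
  Row 4: Widget A ($306.32, qty 26)
  Row 5: Tool P ($61.57, qty 47)
  Row 6: Device N ($436.91, qty 64) <-- DUPLICATE
  Row 7: Device N ($436.91, qty 64) <-- DUPLICATE

Duplicates found: 3
Unique records: 4

3 duplicates, 4 unique


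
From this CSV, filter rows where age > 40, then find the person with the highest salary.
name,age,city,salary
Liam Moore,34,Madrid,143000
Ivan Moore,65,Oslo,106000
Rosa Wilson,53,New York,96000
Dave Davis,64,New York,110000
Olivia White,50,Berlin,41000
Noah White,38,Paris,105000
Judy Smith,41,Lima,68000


Filter: age > 40
Sort by: salary (descending)

Filtered records (5):
  Dave Davis, age 64, salary $110000
  Ivan Moore, age 65, salary $106000
  Rosa Wilson, age 53, salary $96000
  Judy Smith, age 41, salary $68000
  Olivia White, age 50, salary $41000

Highest salary: Dave Davis ($110000)

Dave Davis


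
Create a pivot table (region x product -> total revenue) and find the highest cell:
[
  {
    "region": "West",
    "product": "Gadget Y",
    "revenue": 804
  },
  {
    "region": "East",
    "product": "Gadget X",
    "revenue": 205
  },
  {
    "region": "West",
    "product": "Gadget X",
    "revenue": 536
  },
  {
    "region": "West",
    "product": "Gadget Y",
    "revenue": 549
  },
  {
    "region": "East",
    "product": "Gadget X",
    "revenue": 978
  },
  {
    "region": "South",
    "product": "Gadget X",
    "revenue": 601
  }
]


Pivot: region (rows) x product (columns) -> total revenue

     Gadget X      Gadget Y    
East          1183             0  
South          601             0  
West           536          1353  

Highest: West / Gadget Y = $1353

West / Gadget Y = $1353


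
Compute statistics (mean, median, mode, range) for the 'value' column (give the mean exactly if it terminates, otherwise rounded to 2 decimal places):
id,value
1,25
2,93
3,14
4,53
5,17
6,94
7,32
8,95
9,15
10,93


Data: [25, 93, 14, 53, 17, 94, 32, 95, 15, 93]
Count: 10
Sum: 531
Mean: 531/10 = 53.1
Sorted: [14, 15, 17, 25, 32, 53, 93, 93, 94, 95]
Median: 42.5
Mode: 93 (2 times)
Range: 95 - 14 = 81
Min: 14, Max: 95

mean=53.1, median=42.5, mode=93, range=81


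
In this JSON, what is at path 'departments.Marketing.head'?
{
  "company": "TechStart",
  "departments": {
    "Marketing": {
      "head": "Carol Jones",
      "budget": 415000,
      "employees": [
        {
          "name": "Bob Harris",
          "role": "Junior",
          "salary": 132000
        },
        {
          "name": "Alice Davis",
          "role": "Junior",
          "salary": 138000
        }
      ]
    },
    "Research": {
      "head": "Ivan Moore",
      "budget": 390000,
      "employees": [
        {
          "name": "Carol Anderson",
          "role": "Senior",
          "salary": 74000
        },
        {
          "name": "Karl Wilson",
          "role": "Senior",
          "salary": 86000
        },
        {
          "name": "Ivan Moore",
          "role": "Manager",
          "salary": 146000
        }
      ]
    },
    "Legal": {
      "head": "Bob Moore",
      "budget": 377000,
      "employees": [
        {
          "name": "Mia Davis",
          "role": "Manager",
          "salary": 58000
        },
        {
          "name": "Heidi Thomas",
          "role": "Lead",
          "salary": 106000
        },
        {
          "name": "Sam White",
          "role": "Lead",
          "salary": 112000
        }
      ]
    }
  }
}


Path: departments.Marketing.head

Navigate:
  -> departments
  -> Marketing
  -> head = 'Carol Jones'

Carol Jones


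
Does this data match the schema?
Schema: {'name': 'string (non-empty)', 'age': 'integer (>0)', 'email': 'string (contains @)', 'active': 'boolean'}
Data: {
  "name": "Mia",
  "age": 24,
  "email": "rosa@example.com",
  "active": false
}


Validating each field against schema:
  name: OK (non-empty string)
  age: OK (positive integer)
  email: OK (string with @)
  active: OK (boolean)

Result: VALID

VALID


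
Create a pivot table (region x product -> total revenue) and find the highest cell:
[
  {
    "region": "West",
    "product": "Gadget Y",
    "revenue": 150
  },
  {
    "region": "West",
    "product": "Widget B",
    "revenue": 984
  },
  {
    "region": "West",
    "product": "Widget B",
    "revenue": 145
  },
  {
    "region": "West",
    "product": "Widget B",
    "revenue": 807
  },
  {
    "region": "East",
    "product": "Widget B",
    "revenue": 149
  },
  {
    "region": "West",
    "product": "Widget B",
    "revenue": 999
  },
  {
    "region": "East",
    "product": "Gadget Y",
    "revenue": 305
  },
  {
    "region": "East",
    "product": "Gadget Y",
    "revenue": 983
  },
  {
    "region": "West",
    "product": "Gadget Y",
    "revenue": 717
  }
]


Pivot: region (rows) x product (columns) -> total revenue

     Gadget Y      Widget B    
East          1288           149  
West           867          2935  

Highest: West / Widget B = $2935

West / Widget B = $2935


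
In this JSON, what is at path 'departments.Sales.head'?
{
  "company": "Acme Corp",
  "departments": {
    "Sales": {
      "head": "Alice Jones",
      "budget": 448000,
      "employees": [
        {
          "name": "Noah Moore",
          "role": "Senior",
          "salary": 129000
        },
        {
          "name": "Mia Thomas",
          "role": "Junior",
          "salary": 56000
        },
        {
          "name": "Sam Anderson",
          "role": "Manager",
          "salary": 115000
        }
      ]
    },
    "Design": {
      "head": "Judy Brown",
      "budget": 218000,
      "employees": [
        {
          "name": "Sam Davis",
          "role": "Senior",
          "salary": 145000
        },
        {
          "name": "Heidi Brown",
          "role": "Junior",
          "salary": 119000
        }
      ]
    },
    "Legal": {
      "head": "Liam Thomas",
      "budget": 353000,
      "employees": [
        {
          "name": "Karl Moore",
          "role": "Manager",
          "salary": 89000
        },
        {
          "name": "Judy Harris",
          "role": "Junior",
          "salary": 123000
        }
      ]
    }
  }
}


Path: departments.Sales.head

Navigate:
  -> departments
  -> Sales
  -> head = 'Alice Jones'

Alice Jones


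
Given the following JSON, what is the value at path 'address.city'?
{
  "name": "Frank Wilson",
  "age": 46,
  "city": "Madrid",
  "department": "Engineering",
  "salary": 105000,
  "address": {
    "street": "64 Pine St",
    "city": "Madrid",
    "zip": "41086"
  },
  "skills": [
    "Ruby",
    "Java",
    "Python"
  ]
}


Query: address.city
Path: address -> city
Value: Madrid

Madrid


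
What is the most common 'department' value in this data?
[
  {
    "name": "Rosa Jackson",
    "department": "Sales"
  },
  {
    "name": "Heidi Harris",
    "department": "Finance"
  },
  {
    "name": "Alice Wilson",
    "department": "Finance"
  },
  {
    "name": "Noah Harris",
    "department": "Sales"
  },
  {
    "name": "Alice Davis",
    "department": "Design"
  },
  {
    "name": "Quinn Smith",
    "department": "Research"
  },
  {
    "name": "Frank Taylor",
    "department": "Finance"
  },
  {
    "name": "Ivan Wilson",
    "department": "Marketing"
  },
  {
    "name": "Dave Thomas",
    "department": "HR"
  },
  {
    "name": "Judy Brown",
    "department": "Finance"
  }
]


Counting 'department' values across 10 records:

  Finance: 4 ####
  Sales: 2 ##
  Design: 1 #
  Research: 1 #
  Marketing: 1 #
  HR: 1 #

Most common: Finance (4 times)

Finance (4 times)


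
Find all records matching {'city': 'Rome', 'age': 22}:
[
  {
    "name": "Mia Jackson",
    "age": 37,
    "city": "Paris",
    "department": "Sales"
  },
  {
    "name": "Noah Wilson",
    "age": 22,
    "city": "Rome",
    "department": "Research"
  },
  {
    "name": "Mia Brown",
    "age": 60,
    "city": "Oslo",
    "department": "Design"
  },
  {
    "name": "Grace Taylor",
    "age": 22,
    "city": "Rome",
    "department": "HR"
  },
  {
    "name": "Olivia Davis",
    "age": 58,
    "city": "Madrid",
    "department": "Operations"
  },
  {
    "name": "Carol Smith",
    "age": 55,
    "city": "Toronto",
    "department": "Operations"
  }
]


Search criteria: {'city': 'Rome', 'age': 22}

Checking 6 records:
  Mia Jackson: {city: Paris, age: 37}
  Noah Wilson: {city: Rome, age: 22} <-- MATCH
  Mia Brown: {city: Oslo, age: 60}
  Grace Taylor: {city: Rome, age: 22} <-- MATCH
  Olivia Davis: {city: Madrid, age: 58}
  Carol Smith: {city: Toronto, age: 55}

Matches: ["Noah Wilson", "Grace Taylor"]

["Noah Wilson", "Grace Taylor"]


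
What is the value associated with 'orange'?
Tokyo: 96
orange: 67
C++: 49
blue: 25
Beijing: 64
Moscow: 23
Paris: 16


Looking up key 'orange'
Value: 67

67


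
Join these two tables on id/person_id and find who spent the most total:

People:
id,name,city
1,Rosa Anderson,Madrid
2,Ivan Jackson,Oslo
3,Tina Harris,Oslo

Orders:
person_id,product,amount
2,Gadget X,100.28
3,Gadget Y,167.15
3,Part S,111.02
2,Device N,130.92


Join on: people.id = orders.person_id

Joined rows:
  Ivan Jackson (Oslo) bought Gadget X for $100.28
  Tina Harris (Oslo) bought Gadget Y for $167.15
  Tina Harris (Oslo) bought Part S for $111.02
  Ivan Jackson (Oslo) bought Device N for $130.92

Total per person:
  Tina Harris: $278.17
  Ivan Jackson: $231.20

Top spender: Tina Harris ($278.17)

Tina Harris ($278.17)


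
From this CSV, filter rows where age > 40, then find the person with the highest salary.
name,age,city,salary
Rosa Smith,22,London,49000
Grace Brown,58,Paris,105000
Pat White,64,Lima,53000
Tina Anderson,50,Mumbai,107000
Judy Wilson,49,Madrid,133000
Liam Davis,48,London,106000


Filter: age > 40
Sort by: salary (descending)

Filtered records (5):
  Judy Wilson, age 49, salary $133000
  Tina Anderson, age 50, salary $107000
  Liam Davis, age 48, salary $106000
  Grace Brown, age 58, salary $105000
  Pat White, age 64, salary $53000

Highest salary: Judy Wilson ($133000)

Judy Wilson


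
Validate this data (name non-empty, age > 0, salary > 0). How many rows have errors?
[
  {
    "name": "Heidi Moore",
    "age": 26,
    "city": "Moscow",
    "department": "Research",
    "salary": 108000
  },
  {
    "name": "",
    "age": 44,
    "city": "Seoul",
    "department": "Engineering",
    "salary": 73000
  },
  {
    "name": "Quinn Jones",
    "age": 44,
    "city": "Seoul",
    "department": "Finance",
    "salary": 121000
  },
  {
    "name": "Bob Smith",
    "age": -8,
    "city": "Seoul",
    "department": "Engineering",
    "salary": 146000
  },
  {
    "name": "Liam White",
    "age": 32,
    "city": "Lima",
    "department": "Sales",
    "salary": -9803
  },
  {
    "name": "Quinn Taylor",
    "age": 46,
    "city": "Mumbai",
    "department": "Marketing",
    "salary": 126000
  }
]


Validating 6 records:
Rules: name non-empty, age > 0, salary > 0

  Row 1 (Heidi Moore): OK
  Row 2 (???): empty name
  Row 3 (Quinn Jones): OK
  Row 4 (Bob Smith): negative age: -8
  Row 5 (Liam White): negative salary: -9803
  Row 6 (Quinn Taylor): OK

Total errors: 3

3 errors


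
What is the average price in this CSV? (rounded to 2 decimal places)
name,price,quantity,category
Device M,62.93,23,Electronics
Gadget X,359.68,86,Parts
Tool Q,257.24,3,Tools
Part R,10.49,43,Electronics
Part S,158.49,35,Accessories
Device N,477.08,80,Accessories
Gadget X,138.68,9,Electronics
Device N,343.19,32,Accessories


Computing average price:
Values: [62.93, 359.68, 257.24, 10.49, 158.49, 477.08, 138.68, 343.19]
Sum = 1807.78
Count = 8
Average = 1807.78/8 = 225.9725 exactly -> 225.97 (rounded half-up to 2 decimal places)

225.97


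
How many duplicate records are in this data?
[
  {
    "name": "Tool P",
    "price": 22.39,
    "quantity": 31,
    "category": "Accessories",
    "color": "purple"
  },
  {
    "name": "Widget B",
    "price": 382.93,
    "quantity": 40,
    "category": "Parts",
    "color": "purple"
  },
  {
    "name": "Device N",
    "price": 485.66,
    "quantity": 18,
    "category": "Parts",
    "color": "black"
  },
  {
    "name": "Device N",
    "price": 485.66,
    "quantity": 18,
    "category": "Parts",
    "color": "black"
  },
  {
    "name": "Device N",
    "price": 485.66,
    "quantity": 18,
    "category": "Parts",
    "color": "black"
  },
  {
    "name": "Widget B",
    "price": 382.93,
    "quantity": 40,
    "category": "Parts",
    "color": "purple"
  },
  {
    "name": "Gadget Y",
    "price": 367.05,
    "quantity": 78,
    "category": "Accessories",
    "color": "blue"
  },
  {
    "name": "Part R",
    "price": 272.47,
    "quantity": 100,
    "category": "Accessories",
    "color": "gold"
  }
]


Checking 8 records for duplicates:

  Row 1: Tool P ($22.39, qty 31)
  Row 2: Widget B ($382.93, qty 40)
  Row 3: Device N ($485.66, qty 18)
  Row 4: Device N ($485.66, qty 18) <-- DUPLICATE
  Row 5: Device N ($485.66, qty 18) <-- DUPLICATE
  Row 6: Widget B ($382.93, qty 40) <-- DUPLICATE
  Row 7: Gadget Y ($367.05, qty 78)
  Row 8: Part R ($272.47, qty 100)

Duplicates found: 3
Unique records: 5

3 duplicates, 5 unique


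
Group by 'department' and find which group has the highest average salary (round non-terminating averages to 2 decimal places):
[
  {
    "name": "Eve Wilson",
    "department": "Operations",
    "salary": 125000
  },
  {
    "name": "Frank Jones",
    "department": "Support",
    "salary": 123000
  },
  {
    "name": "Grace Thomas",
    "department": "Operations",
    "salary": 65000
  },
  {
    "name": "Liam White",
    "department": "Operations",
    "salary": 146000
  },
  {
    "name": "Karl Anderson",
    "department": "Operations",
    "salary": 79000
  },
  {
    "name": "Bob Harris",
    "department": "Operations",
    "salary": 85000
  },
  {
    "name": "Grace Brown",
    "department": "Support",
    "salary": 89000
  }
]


Group by: department

Groups:
  Operations: 5 people, avg salary = 500000/5 = $100000
  Support: 2 people, avg salary = 212000/2 = $106000

Highest average salary: Support ($106000)

Support ($106000)


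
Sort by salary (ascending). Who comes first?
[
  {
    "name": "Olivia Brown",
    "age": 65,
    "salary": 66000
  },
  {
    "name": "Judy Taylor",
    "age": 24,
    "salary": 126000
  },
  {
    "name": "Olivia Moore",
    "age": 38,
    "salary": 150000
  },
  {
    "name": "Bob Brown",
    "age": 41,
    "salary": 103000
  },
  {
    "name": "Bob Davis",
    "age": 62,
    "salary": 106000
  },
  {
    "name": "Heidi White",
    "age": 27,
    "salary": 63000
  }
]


Sort by: salary (ascending)

Sorted order:
  1. Heidi White (salary = 63000)
  2. Olivia Brown (salary = 66000)
  3. Bob Brown (salary = 103000)
  4. Bob Davis (salary = 106000)
  5. Judy Taylor (salary = 126000)
  6. Olivia Moore (salary = 150000)

First: Heidi White

Heidi White


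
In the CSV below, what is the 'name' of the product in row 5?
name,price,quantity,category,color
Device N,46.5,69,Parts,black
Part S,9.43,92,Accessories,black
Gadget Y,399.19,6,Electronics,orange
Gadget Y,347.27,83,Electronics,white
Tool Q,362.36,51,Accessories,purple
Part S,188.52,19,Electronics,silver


Query: Row 5 ('Tool Q'), column 'name'
Value: Tool Q

Tool Q


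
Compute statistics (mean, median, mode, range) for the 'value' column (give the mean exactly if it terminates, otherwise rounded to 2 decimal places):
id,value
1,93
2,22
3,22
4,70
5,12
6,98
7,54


Data: [93, 22, 22, 70, 12, 98, 54]
Count: 7
Sum: 371
Mean: 371/7 = 53
Sorted: [12, 22, 22, 54, 70, 93, 98]
Median: 54.0
Mode: 22 (2 times)
Range: 98 - 12 = 86
Min: 12, Max: 98

mean=53, median=54.0, mode=22, range=86


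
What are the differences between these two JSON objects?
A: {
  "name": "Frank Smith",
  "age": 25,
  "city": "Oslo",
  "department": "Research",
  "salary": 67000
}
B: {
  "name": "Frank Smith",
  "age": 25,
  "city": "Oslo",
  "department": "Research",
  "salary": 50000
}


Comparing each field (in key order):
  name: same
  age: same
  city: same
  department: same
  salary: DIFFERENT
Differences:
  salary: 67000 -> 50000

1 field(s) changed

1 change: salary


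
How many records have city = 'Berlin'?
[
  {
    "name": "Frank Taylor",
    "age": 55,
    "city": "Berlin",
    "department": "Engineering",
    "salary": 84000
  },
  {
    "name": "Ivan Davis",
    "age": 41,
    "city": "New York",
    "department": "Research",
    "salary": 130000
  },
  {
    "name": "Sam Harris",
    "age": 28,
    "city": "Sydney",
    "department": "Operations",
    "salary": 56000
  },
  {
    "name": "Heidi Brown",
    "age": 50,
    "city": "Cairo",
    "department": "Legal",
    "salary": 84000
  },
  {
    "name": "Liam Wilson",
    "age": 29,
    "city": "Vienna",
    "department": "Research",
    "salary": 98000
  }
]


Data: 5 records
Condition: city = 'Berlin'

Checking each record:
  Frank Taylor: Berlin MATCH
  Ivan Davis: New York
  Sam Harris: Sydney
  Heidi Brown: Cairo
  Liam Wilson: Vienna

Count: 1

1


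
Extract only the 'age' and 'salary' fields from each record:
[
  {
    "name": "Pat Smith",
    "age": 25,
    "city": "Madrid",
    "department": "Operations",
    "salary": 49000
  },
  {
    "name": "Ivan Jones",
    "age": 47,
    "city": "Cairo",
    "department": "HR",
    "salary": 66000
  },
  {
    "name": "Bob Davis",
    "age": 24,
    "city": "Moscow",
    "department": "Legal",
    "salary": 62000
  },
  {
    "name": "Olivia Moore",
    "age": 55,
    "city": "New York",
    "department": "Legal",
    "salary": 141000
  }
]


Original: 4 records with fields: name, age, city, department, salary
Keep: ['age', 'salary']
Drop: ['name', 'city', 'department']
Result: 4 records, 2 fields each

[
  {
    "age": 25,
    "salary": 49000
  },
  {
    "age": 47,
    "salary": 66000
  },
  {
    "age": 24,
    "salary": 62000
  },
  {
    "age": 55,
    "salary": 141000
  }
]


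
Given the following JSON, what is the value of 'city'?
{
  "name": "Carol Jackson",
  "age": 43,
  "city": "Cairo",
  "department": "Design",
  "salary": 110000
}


Looking up field 'city'
Value: Cairo

Cairo


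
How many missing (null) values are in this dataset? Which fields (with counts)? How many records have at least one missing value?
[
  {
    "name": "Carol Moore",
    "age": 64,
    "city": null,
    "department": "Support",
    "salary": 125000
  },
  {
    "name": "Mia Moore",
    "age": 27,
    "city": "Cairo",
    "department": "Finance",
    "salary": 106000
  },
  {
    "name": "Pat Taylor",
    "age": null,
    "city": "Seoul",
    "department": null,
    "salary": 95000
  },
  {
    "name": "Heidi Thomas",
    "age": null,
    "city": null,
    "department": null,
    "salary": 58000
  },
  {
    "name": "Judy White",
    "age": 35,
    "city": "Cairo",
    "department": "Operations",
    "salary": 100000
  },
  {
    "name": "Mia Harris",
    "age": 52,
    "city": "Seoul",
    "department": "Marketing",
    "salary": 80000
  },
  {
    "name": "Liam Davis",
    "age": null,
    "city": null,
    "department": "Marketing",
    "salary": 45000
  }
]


Checking for missing (null) values in 7 records:

  Carol Moore: city
  Mia Moore: complete
  Pat Taylor: age, department
  Heidi Thomas: age, city, department
  Judy White: complete
  Mia Harris: complete
  Liam Davis: age, city

Per field:
  name: 0 missing
  age: 3 missing
  city: 3 missing
  department: 2 missing
  salary: 0 missing

Total missing values: 8
Records with any missing: 4

8 missing values (age: 3, city: 3, department: 2); 4 incomplete records


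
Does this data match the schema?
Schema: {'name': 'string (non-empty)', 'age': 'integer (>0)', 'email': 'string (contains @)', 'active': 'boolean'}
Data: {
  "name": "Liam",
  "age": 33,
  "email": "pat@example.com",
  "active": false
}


Validating each field against schema:
  name: OK (non-empty string)
  age: OK (positive integer)
  email: OK (string with @)
  active: OK (boolean)

Result: VALID

VALID


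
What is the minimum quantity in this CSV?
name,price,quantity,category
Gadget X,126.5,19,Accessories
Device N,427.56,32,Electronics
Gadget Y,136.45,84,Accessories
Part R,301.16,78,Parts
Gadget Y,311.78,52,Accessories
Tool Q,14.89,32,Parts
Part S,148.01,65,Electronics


Computing minimum quantity:
Values: [19, 32, 84, 78, 52, 32, 65]
Min = 19

19


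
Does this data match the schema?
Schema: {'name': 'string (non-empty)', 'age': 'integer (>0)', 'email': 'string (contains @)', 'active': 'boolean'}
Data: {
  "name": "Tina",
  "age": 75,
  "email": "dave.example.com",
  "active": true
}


Validating each field against schema:
  name: OK (non-empty string)
  age: OK (positive integer)
  email: FAIL ("dave.example.com" does not contain @)
  active: OK (boolean)

Result: INVALID (1 error: email)

INVALID (1 error: email)


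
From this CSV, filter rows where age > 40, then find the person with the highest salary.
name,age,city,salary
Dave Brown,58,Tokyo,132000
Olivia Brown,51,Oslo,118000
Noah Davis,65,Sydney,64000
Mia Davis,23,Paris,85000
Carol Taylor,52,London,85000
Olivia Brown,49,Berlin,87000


Filter: age > 40
Sort by: salary (descending)

Filtered records (5):
  Dave Brown, age 58, salary $132000
  Olivia Brown, age 51, salary $118000
  Olivia Brown, age 49, salary $87000
  Carol Taylor, age 52, salary $85000
  Noah Davis, age 65, salary $64000

Highest salary: Dave Brown ($132000)

Dave Brown


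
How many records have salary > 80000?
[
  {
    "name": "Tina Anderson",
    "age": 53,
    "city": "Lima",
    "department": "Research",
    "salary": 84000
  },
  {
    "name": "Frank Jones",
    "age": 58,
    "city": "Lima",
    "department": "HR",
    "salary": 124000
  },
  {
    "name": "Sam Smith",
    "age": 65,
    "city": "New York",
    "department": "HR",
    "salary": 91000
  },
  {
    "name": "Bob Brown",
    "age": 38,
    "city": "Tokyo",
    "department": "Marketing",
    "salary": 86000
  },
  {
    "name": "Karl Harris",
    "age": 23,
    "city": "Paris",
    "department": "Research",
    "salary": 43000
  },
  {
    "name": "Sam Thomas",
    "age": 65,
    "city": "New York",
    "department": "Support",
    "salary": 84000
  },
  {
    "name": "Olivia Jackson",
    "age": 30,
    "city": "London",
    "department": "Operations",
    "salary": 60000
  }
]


Data: 7 records
Condition: salary > 80000

Checking each record:
  Tina Anderson: 84000 MATCH
  Frank Jones: 124000 MATCH
  Sam Smith: 91000 MATCH
  Bob Brown: 86000 MATCH
  Karl Harris: 43000
  Sam Thomas: 84000 MATCH
  Olivia Jackson: 60000

Count: 5

5


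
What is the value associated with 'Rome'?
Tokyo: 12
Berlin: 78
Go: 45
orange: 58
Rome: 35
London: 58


Looking up key 'Rome'
Value: 35

35


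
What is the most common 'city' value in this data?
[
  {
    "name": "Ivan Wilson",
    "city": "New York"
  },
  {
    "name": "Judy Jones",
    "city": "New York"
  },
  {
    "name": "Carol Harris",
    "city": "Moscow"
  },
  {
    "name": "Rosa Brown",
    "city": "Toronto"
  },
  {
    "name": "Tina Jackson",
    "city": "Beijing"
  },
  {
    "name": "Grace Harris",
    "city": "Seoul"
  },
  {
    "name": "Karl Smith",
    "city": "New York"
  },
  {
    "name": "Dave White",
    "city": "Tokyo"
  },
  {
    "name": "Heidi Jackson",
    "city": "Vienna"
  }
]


Counting 'city' values across 9 records:

  New York: 3 ###
  Moscow: 1 #
  Toronto: 1 #
  Beijing: 1 #
  Seoul: 1 #
  Tokyo: 1 #
  Vienna: 1 #

Most common: New York (3 times)

New York (3 times)


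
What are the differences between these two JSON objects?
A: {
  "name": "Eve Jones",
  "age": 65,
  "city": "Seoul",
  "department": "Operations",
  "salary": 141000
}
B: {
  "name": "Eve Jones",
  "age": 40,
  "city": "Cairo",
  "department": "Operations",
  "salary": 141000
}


Comparing each field (in key order):
  name: same
  age: DIFFERENT
  city: DIFFERENT
  department: same
  salary: same
Differences:
  age: 65 -> 40
  city: Seoul -> Cairo

2 field(s) changed

2 changes: age, city


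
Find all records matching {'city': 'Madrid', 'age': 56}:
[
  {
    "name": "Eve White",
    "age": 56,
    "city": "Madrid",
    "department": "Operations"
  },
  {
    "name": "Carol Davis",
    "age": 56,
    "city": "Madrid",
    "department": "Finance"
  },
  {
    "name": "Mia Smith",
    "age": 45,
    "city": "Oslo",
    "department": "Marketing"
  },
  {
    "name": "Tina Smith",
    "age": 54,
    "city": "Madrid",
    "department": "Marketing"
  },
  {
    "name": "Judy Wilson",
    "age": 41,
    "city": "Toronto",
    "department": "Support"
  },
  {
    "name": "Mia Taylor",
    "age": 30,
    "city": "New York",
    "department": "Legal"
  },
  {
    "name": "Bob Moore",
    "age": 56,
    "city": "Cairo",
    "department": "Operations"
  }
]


Search criteria: {'city': 'Madrid', 'age': 56}

Checking 7 records:
  Eve White: {city: Madrid, age: 56} <-- MATCH
  Carol Davis: {city: Madrid, age: 56} <-- MATCH
  Mia Smith: {city: Oslo, age: 45}
  Tina Smith: {city: Madrid, age: 54}
  Judy Wilson: {city: Toronto, age: 41}
  Mia Taylor: {city: New York, age: 30}
  Bob Moore: {city: Cairo, age: 56}

Matches: ["Eve White", "Carol Davis"]

["Eve White", "Carol Davis"]


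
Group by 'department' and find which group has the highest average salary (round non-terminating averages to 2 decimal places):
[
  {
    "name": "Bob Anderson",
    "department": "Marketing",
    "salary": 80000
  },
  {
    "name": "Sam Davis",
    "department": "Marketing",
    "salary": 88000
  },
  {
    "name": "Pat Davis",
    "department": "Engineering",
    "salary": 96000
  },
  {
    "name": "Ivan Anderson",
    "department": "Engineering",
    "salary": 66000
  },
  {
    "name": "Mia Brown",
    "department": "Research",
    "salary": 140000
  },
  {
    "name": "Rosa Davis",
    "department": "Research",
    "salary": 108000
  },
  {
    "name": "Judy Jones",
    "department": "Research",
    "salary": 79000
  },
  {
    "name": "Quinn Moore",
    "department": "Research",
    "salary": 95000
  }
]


Group by: department

Groups:
  Engineering: 2 people, avg salary = 162000/2 = $81000
  Marketing: 2 people, avg salary = 168000/2 = $84000
  Research: 4 people, avg salary = 422000/4 = $105500

Highest average salary: Research ($105500)

Research ($105500)


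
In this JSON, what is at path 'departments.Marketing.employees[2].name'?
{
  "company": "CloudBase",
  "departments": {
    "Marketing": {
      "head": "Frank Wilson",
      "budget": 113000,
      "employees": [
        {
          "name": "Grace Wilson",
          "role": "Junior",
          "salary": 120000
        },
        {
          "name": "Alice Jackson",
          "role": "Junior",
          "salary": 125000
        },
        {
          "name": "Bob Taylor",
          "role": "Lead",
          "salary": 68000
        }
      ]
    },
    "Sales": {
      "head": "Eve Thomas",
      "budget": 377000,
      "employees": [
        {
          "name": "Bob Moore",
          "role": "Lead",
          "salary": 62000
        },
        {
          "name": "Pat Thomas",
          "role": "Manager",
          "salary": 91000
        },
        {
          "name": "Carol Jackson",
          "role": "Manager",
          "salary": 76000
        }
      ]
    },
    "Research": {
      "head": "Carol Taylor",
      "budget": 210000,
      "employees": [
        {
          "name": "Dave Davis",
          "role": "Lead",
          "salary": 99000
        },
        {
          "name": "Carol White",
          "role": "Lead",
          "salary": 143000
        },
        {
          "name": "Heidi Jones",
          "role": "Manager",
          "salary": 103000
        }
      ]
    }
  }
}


Path: departments.Marketing.employees[2].name

Navigate:
  -> departments
  -> Marketing
  -> employees[2].name = 'Bob Taylor'

Bob Taylor


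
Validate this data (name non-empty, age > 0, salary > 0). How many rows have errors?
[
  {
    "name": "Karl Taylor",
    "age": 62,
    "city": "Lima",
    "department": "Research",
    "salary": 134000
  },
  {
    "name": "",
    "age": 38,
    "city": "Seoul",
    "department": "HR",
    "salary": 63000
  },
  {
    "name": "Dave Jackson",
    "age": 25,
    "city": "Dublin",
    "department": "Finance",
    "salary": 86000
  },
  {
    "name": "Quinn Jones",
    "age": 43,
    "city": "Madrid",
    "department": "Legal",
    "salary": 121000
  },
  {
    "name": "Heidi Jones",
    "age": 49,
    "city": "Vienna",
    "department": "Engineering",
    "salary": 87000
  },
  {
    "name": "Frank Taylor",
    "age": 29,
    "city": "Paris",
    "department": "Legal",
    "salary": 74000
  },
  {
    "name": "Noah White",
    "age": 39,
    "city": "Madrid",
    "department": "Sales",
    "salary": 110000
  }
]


Validating 7 records:
Rules: name non-empty, age > 0, salary > 0

  Row 1 (Karl Taylor): OK
  Row 2 (???): empty name
  Row 3 (Dave Jackson): OK
  Row 4 (Quinn Jones): OK
  Row 5 (Heidi Jones): OK
  Row 6 (Frank Taylor): OK
  Row 7 (Noah White): OK

Total errors: 1

1 errors
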